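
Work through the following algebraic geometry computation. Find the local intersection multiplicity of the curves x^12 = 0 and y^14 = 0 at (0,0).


The intersection multiplicity of V(x^a) and V(y^b) at the origin is:
I(O; V(x^12), V(y^14)) = dim_k(k[x,y]/(x^12, y^14))
A basis for k[x,y]/(x^12, y^14) is the set of monomials x^i * y^j
where 0 <= i < 12 and 0 <= j < 14.
The number of such monomials is 12 * 14 = 168

168


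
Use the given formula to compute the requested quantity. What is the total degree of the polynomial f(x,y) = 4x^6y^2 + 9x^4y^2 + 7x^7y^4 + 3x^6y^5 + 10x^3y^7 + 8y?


Examine each term for its total degree (sum of exponents).
  Term '4x^6y^2' has total degree 6+2 = 8.
  Term '9x^4y^2' has total degree 4+2 = 6.
  Term '7x^7y^4' has total degree 7+4 = 11.
  Term '3x^6y^5' has total degree 6+5 = 11.
  Term '10x^3y^7' has total degree 3+7 = 10.
  Term '8y' has total degree 0+1 = 1.
The maximum total degree among all terms is 11.

11


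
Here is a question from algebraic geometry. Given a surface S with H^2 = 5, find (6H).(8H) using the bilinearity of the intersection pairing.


Using bilinearity of the intersection pairing on a surface S:
(aH).(bH) = ab * (H.H)
We have H^2 = 5.
D.E = (6H).(8H) = 6*8*5
= 48*5
= 240

240


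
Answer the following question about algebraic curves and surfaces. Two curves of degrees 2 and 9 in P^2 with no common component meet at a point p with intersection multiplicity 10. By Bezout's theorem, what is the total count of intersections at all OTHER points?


By Bezout's theorem, the total intersection number is d1 * d2.
Total = 2 * 9 = 18
Intersection multiplicity at p = 10
Remaining intersections = 18 - 10 = 8

8


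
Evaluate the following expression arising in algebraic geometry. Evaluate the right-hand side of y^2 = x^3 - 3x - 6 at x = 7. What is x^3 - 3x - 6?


Compute x^3 - 3x - 6 at x = 7:
x^3 = 7^3 = 343
(-3)*x = (-3)*7 = -21
Sum: 343 - 21 - 6 = 316

316


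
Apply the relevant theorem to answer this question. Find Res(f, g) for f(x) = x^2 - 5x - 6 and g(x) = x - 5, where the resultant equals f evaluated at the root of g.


For Res(f, x - c), we evaluate f at x = c.
f(5) = 5^2 - 5*5 - 6
= 25 - 25 - 6
= 0 - 6 = -6
Res(f, g) = -6

-6


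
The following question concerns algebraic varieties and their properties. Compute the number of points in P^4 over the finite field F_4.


P^4(F_4) has (q^(n+1) - 1)/(q - 1) points.
= 4^4 + 4^3 + 4^2 + 4^1 + 4^0
= 256 + 64 + 16 + 4 + 1
= 341

341


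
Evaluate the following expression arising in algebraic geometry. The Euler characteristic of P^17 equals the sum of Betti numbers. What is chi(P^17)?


The complex projective space P^17 has one cell in each even real dimension 0, 2, ..., 34.
The cohomology groups are H^{2k}(P^17) = Z for k = 0,...,17, and 0 otherwise.
Euler characteristic = sum of Betti numbers = 1 per even-dimensional cohomology group.
chi(P^17) = 17 + 1 = 18

18


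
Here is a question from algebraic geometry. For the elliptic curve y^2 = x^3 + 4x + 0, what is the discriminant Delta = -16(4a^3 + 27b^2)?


Compute each component:
4a^3 = 4*4^3 = 4*64 = 256
27b^2 = 27*0^2 = 27*0 = 0
4a^3 + 27b^2 = 256 + 0 = 256
Delta = -16*256 = -4096

-4096


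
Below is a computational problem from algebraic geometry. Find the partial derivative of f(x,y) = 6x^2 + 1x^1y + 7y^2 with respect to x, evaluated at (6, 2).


df/dx = 2*6*x^1 + 1*1*x^0*y
At (6,2): 2*6*6^1 + 1*1*6^0*2
= 72 + 2
= 74

74


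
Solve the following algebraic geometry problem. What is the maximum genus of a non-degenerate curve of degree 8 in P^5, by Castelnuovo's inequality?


Castelnuovo's bound: write d - 1 = m(r-1) + epsilon with 0 <= epsilon < r-1.
d - 1 = 8 - 1 = 7
r - 1 = 5 - 1 = 4
7 = 1*4 + 3, so m = 1, epsilon = 3
pi(d, r) = m(m-1)(r-1)/2 + m*epsilon
= 1*0*4/2 + 1*3
= 0/2 + 3
= 0 + 3 = 3

3


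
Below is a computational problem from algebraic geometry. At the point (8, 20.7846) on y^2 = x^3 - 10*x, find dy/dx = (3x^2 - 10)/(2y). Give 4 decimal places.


Using implicit differentiation of y^2 = x^3 - 10*x:
2y * dy/dx = 3x^2 - 10
dy/dx = (3x^2 - 10)/(2y)
Numerator: 3*8^2 - 10 = 182
Denominator: 2*20.7846 = 41.5692
dy/dx = 182/41.5692 = 4.3782

4.3782


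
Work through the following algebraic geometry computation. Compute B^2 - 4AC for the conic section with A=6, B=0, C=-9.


The discriminant of a conic Ax^2 + Bxy + Cy^2 + ... = 0 is B^2 - 4AC.
B^2 = 0^2 = 0
4AC = 4*6*(-9) = -216
Discriminant = 0 + 216 = 216

216


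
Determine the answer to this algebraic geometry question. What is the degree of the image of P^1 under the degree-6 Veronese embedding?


The Veronese variety v_6(P^1) has degree d^r.
d^r = 6^1 = 6

6


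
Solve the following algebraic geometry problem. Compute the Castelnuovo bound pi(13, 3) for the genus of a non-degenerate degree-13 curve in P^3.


Castelnuovo's bound: write d - 1 = m(r-1) + epsilon with 0 <= epsilon < r-1.
d - 1 = 13 - 1 = 12
r - 1 = 3 - 1 = 2
12 = 6*2 + 0, so m = 6, epsilon = 0
pi(d, r) = m(m-1)(r-1)/2 + m*epsilon
= 6*5*2/2 + 6*0
= 60/2 + 0
= 30 + 0 = 30

30


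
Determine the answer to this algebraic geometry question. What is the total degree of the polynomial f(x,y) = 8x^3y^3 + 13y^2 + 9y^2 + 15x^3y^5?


Examine each term for its total degree (sum of exponents).
  Term '8x^3y^3' has total degree 3+3 = 6.
  Term '13y^2' has total degree 0+2 = 2.
  Term '9y^2' has total degree 0+2 = 2.
  Term '15x^3y^5' has total degree 3+5 = 8.
The maximum total degree among all terms is 8.

8


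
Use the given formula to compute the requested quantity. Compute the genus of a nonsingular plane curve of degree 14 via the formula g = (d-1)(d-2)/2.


Using the genus formula for smooth plane curves:
g = (d-1)(d-2)/2
g = (14-1)(14-2)/2
g = 13*12/2
g = 156/2 = 78

78


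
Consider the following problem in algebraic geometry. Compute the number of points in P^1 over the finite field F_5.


P^1(F_5) has (q^(n+1) - 1)/(q - 1) points.
= 5^1 + 5^0
= 5 + 1
= 6

6


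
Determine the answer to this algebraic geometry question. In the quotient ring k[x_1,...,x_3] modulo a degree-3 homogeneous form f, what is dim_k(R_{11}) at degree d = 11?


For R = k[x_1,...,x_n]/(f) with f homogeneous of degree e:
The Hilbert series is (1 - t^e)/(1 - t)^n.
So h(d) = C(d+n-1, n-1) - C(d-e+n-1, n-1) for d >= e.
With n=3, e=3, d=11:
C(11+3-1, 3-1) = C(13, 2) = 78
C(11-3+3-1, 3-1) = C(10, 2) = 45
h(11) = 78 - 45 = 33

33


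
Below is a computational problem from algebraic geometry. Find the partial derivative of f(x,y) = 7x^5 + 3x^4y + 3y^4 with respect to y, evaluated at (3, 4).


df/dy = 3*x^4 + 4*3*y^3
At (3,4): 3*3^4 + 4*3*4^3
= 243 + 768
= 1011

1011


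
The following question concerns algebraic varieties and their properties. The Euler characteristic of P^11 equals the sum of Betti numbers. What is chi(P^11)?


The complex projective space P^11 has one cell in each even real dimension 0, 2, ..., 22.
The cohomology groups are H^{2k}(P^11) = Z for k = 0,...,11, and 0 otherwise.
Euler characteristic = sum of Betti numbers = 1 per even-dimensional cohomology group.
chi(P^11) = 11 + 1 = 12

12


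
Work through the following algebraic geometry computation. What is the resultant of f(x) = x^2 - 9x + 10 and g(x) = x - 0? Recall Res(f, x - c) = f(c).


For Res(f, x - c), we evaluate f at x = c.
f(0) = 0^2 - 9*0 + 10
= 0 + 0 + 10
= 0 + 10 = 10
Res(f, g) = 10

10


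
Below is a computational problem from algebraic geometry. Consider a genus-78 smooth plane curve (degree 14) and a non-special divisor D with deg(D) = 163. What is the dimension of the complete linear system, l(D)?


First, compute the genus of a smooth plane curve of degree 14:
g = (d-1)(d-2)/2 = (14-1)(14-2)/2 = 78
For a non-special divisor D (i.e., h^1(D) = 0), Riemann-Roch gives:
l(D) = deg(D) - g + 1
Since deg(D) = 163 >= 2g - 1 = 155, D is non-special.
l(D) = 163 - 78 + 1 = 86

86


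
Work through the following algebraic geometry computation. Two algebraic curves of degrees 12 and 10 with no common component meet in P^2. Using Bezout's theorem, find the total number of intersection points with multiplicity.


Bezout's theorem states the intersection count equals the product of degrees.
Intersection count = 12 * 10 = 120

120


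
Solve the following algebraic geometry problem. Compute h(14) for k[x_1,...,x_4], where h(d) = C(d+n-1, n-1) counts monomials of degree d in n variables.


The Hilbert function for the polynomial ring in 4 variables is:
h(d) = C(d+n-1, n-1)
h(14) = C(14+4-1, 4-1) = C(17, 3)
= 17! / (3! * 14!)
= 680

680


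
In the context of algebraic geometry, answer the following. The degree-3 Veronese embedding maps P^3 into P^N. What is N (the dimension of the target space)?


The Veronese embedding v_d: P^n -> P^N maps each point to all
degree-d monomials in n+1 homogeneous coordinates.
N = C(n+d, d) - 1
N = C(3+3, 3) - 1
N = C(6, 3) - 1
C(6, 3) = 20
N = 20 - 1 = 19

19


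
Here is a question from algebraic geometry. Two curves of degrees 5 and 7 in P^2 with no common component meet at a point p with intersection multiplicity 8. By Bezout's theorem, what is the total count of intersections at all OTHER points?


By Bezout's theorem, the total intersection number is d1 * d2.
Total = 5 * 7 = 35
Intersection multiplicity at p = 8
Remaining intersections = 35 - 8 = 27

27


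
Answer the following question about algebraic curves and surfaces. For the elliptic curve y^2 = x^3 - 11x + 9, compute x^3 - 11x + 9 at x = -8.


Compute x^3 - 11x + 9 at x = -8:
x^3 = (-8)^3 = -512
(-11)*x = (-11)*(-8) = 88
Sum: -512 + 88 + 9 = -415

-415


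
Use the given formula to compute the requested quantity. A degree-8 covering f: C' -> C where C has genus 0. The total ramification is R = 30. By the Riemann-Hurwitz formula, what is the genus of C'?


Riemann-Hurwitz formula: 2g' - 2 = d(2g - 2) + R
Given: d = 8, g = 0, R = 30
2g' - 2 = 8*(2*0 - 2) + 30
2g' - 2 = 8*(-2) + 30
2g' - 2 = -16 + 30 = 14
2g' = 16
g' = 8

8


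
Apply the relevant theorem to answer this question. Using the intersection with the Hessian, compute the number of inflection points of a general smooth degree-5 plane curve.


For a general smooth plane curve C of degree d, the inflection points are
the intersection of C with its Hessian curve, which has degree 3(d-2).
By Bezout, the total intersection number is d * 3(d-2) = 5 * 9 = 45.
For a general curve every flex is ordinary, so each contributes
multiplicity 1 to C·Hess(C), and the number of distinct inflection
points is 3d(d-2).
Inflection points = 3*5*(5-2) = 3*5*3 = 45

45


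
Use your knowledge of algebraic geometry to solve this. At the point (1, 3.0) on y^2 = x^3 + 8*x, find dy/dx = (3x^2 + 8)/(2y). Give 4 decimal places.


Using implicit differentiation of y^2 = x^3 + 8*x:
2y * dy/dx = 3x^2 + 8
dy/dx = (3x^2 + 8)/(2y)
Numerator: 3*1^2 + 8 = 11
Denominator: 2*3.0 = 6.0
dy/dx = 11/6.0 = 1.8333

1.8333


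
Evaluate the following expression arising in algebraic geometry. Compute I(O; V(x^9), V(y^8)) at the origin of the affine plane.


The intersection multiplicity of V(x^a) and V(y^b) at the origin is:
I(O; V(x^9), V(y^8)) = dim_k(k[x,y]/(x^9, y^8))
A basis for k[x,y]/(x^9, y^8) is the set of monomials x^i * y^j
where 0 <= i < 9 and 0 <= j < 8.
The number of such monomials is 9 * 8 = 72

72


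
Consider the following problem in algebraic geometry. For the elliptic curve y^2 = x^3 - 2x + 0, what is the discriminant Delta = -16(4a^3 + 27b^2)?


Compute each component:
4a^3 = 4*(-2)^3 = 4*(-8) = -32
27b^2 = 27*0^2 = 27*0 = 0
4a^3 + 27b^2 = -32 + 0 = -32
Delta = -16*(-32) = 512

512


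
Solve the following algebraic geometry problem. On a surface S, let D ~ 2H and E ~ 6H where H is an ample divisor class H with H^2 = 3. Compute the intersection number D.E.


Using bilinearity of the intersection pairing on a surface S:
(aH).(bH) = ab * (H.H)
We have H^2 = 3.
D.E = (2H).(6H) = 2*6*3
= 12*3
= 36

36


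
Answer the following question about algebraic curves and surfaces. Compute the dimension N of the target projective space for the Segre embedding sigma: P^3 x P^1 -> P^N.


The Segre embedding maps P^m x P^n into P^N via
all products of coordinates from each factor.
N = (m+1)(n+1) - 1
N = (3+1)(1+1) - 1
N = 4*2 - 1
N = 8 - 1 = 7

7


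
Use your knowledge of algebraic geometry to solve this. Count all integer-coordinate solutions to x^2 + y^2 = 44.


Systematically check integer values of x where x^2 <= 44.
For each valid x, check if 44 - x^2 is a perfect square.
Total integer solutions found: 0

0


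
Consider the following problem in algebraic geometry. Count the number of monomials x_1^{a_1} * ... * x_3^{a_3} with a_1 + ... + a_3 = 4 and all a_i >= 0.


The number of degree-4 monomials in 3 variables is C(d+n-1, n-1).
= C(4+3-1, 3-1) = C(6, 2)
= 15

15


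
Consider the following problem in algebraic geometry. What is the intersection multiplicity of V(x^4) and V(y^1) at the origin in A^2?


The intersection multiplicity of V(x^a) and V(y^b) at the origin is:
I(O; V(x^4), V(y^1)) = dim_k(k[x,y]/(x^4, y^1))
A basis for k[x,y]/(x^4, y^1) is the set of monomials x^i * y^j
where 0 <= i < 4 and 0 <= j < 1.
The number of such monomials is 4 * 1 = 4

4


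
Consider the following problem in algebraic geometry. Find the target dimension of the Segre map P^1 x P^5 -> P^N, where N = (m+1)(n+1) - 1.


The Segre embedding maps P^m x P^n into P^N via
all products of coordinates from each factor.
N = (m+1)(n+1) - 1
N = (1+1)(5+1) - 1
N = 2*6 - 1
N = 12 - 1 = 11

11


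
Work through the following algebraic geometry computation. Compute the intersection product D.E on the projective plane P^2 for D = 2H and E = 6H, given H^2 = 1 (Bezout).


Using bilinearity of the intersection pairing on the projective plane P^2:
(aH).(bH) = ab * (H.H)
We have H^2 = 1 (Bezout).
D.E = (2H).(6H) = 2*6*1
= 12*1
= 12

12


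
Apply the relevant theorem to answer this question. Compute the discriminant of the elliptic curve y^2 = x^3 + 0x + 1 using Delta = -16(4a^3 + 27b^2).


Compute each component:
4a^3 = 4*0^3 = 4*0 = 0
27b^2 = 27*1^2 = 27*1 = 27
4a^3 + 27b^2 = 0 + 27 = 27
Delta = -16*27 = -432

-432


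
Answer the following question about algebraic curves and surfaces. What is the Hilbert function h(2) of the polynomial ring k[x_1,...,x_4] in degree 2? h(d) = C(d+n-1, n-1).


The Hilbert function for the polynomial ring in 4 variables is:
h(d) = C(d+n-1, n-1)
h(2) = C(2+4-1, 4-1) = C(5, 3)
= 5! / (3! * 2!)
= 10

10


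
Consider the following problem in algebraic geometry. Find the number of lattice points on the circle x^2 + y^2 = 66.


Systematically check integer values of x where x^2 <= 66.
For each valid x, check if 66 - x^2 is a perfect square.
Total integer solutions found: 0

0


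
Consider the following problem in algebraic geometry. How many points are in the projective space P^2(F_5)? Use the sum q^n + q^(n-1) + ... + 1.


P^2(F_5) has (q^(n+1) - 1)/(q - 1) points.
= 5^2 + 5^1 + 5^0
= 25 + 5 + 1
= 31

31


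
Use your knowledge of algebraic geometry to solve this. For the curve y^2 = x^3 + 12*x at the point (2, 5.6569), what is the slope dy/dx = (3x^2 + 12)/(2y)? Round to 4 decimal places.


Using implicit differentiation of y^2 = x^3 + 12*x:
2y * dy/dx = 3x^2 + 12
dy/dx = (3x^2 + 12)/(2y)
Numerator: 3*2^2 + 12 = 24
Denominator: 2*5.6569 = 11.3138
dy/dx = 24/11.3138 = 2.1213

2.1213


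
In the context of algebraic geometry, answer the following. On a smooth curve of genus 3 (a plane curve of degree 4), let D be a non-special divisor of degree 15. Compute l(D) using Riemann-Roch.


First, compute the genus of a smooth plane curve of degree 4:
g = (d-1)(d-2)/2 = (4-1)(4-2)/2 = 3
For a non-special divisor D (i.e., h^1(D) = 0), Riemann-Roch gives:
l(D) = deg(D) - g + 1
Since deg(D) = 15 >= 2g - 1 = 5, D is non-special.
l(D) = 15 - 3 + 1 = 13

13


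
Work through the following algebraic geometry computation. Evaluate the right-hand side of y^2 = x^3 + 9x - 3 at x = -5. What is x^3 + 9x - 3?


Compute x^3 + 9x - 3 at x = -5:
x^3 = (-5)^3 = -125
9*x = 9*(-5) = -45
Sum: -125 - 45 - 3 = -173

-173


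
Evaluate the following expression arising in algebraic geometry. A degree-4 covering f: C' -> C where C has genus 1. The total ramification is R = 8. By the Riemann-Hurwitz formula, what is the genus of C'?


Riemann-Hurwitz formula: 2g' - 2 = d(2g - 2) + R
Given: d = 4, g = 1, R = 8
2g' - 2 = 4*(2*1 - 2) + 8
2g' - 2 = 4*0 + 8
2g' - 2 = 0 + 8 = 8
2g' = 10
g' = 5

5


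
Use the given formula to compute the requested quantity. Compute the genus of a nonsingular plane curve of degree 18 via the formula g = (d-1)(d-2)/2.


Using the genus formula for smooth plane curves:
g = (d-1)(d-2)/2
g = (18-1)(18-2)/2
g = 17*16/2
g = 272/2 = 136

136


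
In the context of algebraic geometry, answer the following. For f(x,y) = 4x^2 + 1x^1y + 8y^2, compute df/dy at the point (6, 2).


df/dy = 1*x^1 + 2*8*y^1
At (6,2): 1*6^1 + 2*8*2^1
= 6 + 32
= 38

38


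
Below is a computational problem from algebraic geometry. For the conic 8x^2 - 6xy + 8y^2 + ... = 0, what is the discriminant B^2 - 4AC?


The discriminant of a conic Ax^2 + Bxy + Cy^2 + ... = 0 is B^2 - 4AC.
B^2 = (-6)^2 = 36
4AC = 4*8*8 = 256
Discriminant = 36 - 256 = -220

-220


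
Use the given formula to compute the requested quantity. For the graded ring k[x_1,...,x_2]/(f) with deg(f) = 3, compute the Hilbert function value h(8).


For R = k[x_1,...,x_n]/(f) with f homogeneous of degree e:
The Hilbert series is (1 - t^e)/(1 - t)^n.
So h(d) = C(d+n-1, n-1) - C(d-e+n-1, n-1) for d >= e.
With n=2, e=3, d=8:
C(8+2-1, 2-1) = C(9, 1) = 9
C(8-3+2-1, 2-1) = C(6, 1) = 6
h(8) = 9 - 6 = 3

3


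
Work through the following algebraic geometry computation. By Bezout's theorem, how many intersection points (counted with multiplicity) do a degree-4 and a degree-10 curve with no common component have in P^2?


Bezout's theorem states the intersection count equals the product of degrees.
Intersection count = 4 * 10 = 40

40


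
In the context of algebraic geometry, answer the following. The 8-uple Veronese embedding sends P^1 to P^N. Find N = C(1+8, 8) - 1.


The Veronese embedding v_d: P^n -> P^N maps each point to all
degree-d monomials in n+1 homogeneous coordinates.
N = C(n+d, d) - 1
N = C(1+8, 8) - 1
N = C(9, 8) - 1
C(9, 8) = 9
N = 9 - 1 = 8

8


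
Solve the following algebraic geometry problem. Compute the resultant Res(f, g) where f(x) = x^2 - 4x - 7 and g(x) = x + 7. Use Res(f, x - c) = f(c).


For Res(f, x - c), we evaluate f at x = c.
f(-7) = (-7)^2 - 4*(-7) - 7
= 49 + 28 - 7
= 77 - 7 = 70
Res(f, g) = 70

70


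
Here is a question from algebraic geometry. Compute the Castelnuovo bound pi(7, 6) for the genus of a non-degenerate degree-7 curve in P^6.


Castelnuovo's bound: write d - 1 = m(r-1) + epsilon with 0 <= epsilon < r-1.
d - 1 = 7 - 1 = 6
r - 1 = 6 - 1 = 5
6 = 1*5 + 1, so m = 1, epsilon = 1
pi(d, r) = m(m-1)(r-1)/2 + m*epsilon
= 1*0*5/2 + 1*1
= 0/2 + 1
= 0 + 1 = 1

1


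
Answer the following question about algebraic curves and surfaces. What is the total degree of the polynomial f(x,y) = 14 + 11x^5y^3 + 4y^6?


Examine each term for its total degree (sum of exponents).
  Term '14' has total degree 0+0 = 0.
  Term '11x^5y^3' has total degree 5+3 = 8.
  Term '4y^6' has total degree 0+6 = 6.
The maximum total degree among all terms is 8.

8


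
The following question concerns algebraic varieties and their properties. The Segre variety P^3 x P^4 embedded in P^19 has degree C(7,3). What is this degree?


The degree of the Segre variety P^3 x P^4 is C(m+n, m).
= C(7, 3)
= 35

35


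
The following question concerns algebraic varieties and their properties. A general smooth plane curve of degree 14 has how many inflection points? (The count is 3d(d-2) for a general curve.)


For a general smooth plane curve C of degree d, the inflection points are
the intersection of C with its Hessian curve, which has degree 3(d-2).
By Bezout, the total intersection number is d * 3(d-2) = 14 * 36 = 504.
For a general curve every flex is ordinary, so each contributes
multiplicity 1 to C·Hess(C), and the number of distinct inflection
points is 3d(d-2).
Inflection points = 3*14*(14-2) = 3*14*12 = 504

504


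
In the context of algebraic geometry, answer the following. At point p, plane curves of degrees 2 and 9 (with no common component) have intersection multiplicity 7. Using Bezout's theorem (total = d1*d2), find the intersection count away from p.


By Bezout's theorem, the total intersection number is d1 * d2.
Total = 2 * 9 = 18
Intersection multiplicity at p = 7
Remaining intersections = 18 - 7 = 11

11


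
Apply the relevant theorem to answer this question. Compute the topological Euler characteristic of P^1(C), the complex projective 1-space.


The complex projective space P^1 has one cell in each even real dimension 0, 2, ..., 2.
The cohomology groups are H^{2k}(P^1) = Z for k = 0,...,1, and 0 otherwise.
Euler characteristic = sum of Betti numbers = 1 per even-dimensional cohomology group.
chi(P^1) = 1 + 1 = 2

2


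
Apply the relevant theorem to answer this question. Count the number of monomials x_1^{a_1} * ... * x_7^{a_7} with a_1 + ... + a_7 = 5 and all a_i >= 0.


The number of degree-5 monomials in 7 variables is C(d+n-1, n-1).
= C(5+7-1, 7-1) = C(11, 6)
= 462

462


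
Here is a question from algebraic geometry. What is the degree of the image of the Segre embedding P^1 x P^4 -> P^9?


The degree of the Segre variety P^1 x P^4 is C(m+n, m).
= C(5, 1)
= 5

5


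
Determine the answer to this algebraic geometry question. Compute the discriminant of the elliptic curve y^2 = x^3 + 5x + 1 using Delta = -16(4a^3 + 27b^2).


Compute each component:
4a^3 = 4*5^3 = 4*125 = 500
27b^2 = 27*1^2 = 27*1 = 27
4a^3 + 27b^2 = 500 + 27 = 527
Delta = -16*527 = -8432

-8432


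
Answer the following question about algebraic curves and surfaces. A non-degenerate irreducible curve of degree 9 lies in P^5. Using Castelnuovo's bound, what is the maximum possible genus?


Castelnuovo's bound: write d - 1 = m(r-1) + epsilon with 0 <= epsilon < r-1.
d - 1 = 9 - 1 = 8
r - 1 = 5 - 1 = 4
8 = 2*4 + 0, so m = 2, epsilon = 0
pi(d, r) = m(m-1)(r-1)/2 + m*epsilon
= 2*1*4/2 + 2*0
= 8/2 + 0
= 4 + 0 = 4

4


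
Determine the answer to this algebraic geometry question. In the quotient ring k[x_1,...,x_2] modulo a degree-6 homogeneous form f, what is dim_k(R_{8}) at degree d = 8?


For R = k[x_1,...,x_n]/(f) with f homogeneous of degree e:
The Hilbert series is (1 - t^e)/(1 - t)^n.
So h(d) = C(d+n-1, n-1) - C(d-e+n-1, n-1) for d >= e.
With n=2, e=6, d=8:
C(8+2-1, 2-1) = C(9, 1) = 9
C(8-6+2-1, 2-1) = C(3, 1) = 3
h(8) = 9 - 3 = 6

6


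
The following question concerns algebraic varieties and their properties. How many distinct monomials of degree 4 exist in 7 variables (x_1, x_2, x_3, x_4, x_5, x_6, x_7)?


The number of degree-4 monomials in 7 variables is C(d+n-1, n-1).
= C(4+7-1, 7-1) = C(10, 6)
= 210

210


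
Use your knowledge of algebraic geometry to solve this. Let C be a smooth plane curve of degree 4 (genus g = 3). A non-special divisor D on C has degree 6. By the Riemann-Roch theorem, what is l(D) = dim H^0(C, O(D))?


First, compute the genus of a smooth plane curve of degree 4:
g = (d-1)(d-2)/2 = (4-1)(4-2)/2 = 3
For a non-special divisor D (i.e., h^1(D) = 0), Riemann-Roch gives:
l(D) = deg(D) - g + 1
Since deg(D) = 6 >= 2g - 1 = 5, D is non-special.
l(D) = 6 - 3 + 1 = 4

4


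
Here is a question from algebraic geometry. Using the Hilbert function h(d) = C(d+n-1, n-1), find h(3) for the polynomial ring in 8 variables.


The Hilbert function for the polynomial ring in 8 variables is:
h(d) = C(d+n-1, n-1)
h(3) = C(3+8-1, 8-1) = C(10, 7)
= 10! / (7! * 3!)
= 120

120


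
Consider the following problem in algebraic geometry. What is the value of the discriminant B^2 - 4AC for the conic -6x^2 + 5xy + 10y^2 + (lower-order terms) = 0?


The discriminant of a conic Ax^2 + Bxy + Cy^2 + ... = 0 is B^2 - 4AC.
B^2 = 5^2 = 25
4AC = 4*(-6)*10 = -240
Discriminant = 25 + 240 = 265

265


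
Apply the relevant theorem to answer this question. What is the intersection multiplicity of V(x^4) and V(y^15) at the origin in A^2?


The intersection multiplicity of V(x^a) and V(y^b) at the origin is:
I(O; V(x^4), V(y^15)) = dim_k(k[x,y]/(x^4, y^15))
A basis for k[x,y]/(x^4, y^15) is the set of monomials x^i * y^j
where 0 <= i < 4 and 0 <= j < 15.
The number of such monomials is 4 * 15 = 60

60


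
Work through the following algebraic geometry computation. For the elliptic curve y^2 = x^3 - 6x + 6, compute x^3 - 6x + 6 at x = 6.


Compute x^3 - 6x + 6 at x = 6:
x^3 = 6^3 = 216
(-6)*x = (-6)*6 = -36
Sum: 216 - 36 + 6 = 186

186


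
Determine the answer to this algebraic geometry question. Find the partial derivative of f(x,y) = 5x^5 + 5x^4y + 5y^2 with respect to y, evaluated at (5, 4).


df/dy = 5*x^4 + 2*5*y^1
At (5,4): 5*5^4 + 2*5*4^1
= 3125 + 40
= 3165

3165


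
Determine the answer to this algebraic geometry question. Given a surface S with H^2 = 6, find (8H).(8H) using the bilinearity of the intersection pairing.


Using bilinearity of the intersection pairing on a surface S:
(aH).(bH) = ab * (H.H)
We have H^2 = 6.
D.E = (8H).(8H) = 8*8*6
= 64*6
= 384

384


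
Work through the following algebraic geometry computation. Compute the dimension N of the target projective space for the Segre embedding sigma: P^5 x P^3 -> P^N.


The Segre embedding maps P^m x P^n into P^N via
all products of coordinates from each factor.
N = (m+1)(n+1) - 1
N = (5+1)(3+1) - 1
N = 6*4 - 1
N = 24 - 1 = 23

23


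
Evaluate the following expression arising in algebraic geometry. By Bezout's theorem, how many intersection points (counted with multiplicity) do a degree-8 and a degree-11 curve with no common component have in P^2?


Bezout's theorem states the intersection count equals the product of degrees.
Intersection count = 8 * 11 = 88

88


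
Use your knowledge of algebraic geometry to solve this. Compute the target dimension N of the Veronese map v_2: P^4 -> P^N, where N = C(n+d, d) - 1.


The Veronese embedding v_d: P^n -> P^N maps each point to all
degree-d monomials in n+1 homogeneous coordinates.
N = C(n+d, d) - 1
N = C(4+2, 2) - 1
N = C(6, 2) - 1
C(6, 2) = 15
N = 15 - 1 = 14

14


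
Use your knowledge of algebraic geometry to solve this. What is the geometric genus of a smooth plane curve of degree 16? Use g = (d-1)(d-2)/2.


Using the genus formula for smooth plane curves:
g = (d-1)(d-2)/2
g = (16-1)(16-2)/2
g = 15*14/2
g = 210/2 = 105

105


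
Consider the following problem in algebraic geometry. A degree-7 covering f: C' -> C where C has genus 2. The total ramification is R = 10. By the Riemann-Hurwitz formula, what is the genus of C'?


Riemann-Hurwitz formula: 2g' - 2 = d(2g - 2) + R
Given: d = 7, g = 2, R = 10
2g' - 2 = 7*(2*2 - 2) + 10
2g' - 2 = 7*2 + 10
2g' - 2 = 14 + 10 = 24
2g' = 26
g' = 13

13


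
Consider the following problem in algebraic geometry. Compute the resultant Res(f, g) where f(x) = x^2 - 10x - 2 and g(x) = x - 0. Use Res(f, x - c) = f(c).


For Res(f, x - c), we evaluate f at x = c.
f(0) = 0^2 - 10*0 - 2
= 0 + 0 - 2
= 0 - 2 = -2
Res(f, g) = -2

-2


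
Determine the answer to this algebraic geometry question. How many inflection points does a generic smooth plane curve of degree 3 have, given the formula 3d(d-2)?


For a general smooth plane curve C of degree d, the inflection points are
the intersection of C with its Hessian curve, which has degree 3(d-2).
By Bezout, the total intersection number is d * 3(d-2) = 3 * 3 = 9.
For a general curve every flex is ordinary, so each contributes
multiplicity 1 to C·Hess(C), and the number of distinct inflection
points is 3d(d-2).
Inflection points = 3*3*(3-2) = 3*3*1 = 9

9


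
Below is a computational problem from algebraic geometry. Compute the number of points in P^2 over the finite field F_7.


P^2(F_7) has (q^(n+1) - 1)/(q - 1) points.
= 7^2 + 7^1 + 7^0
= 49 + 7 + 1
= 57

57


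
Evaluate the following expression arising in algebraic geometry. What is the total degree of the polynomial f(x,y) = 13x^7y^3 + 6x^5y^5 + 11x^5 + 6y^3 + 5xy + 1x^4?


Examine each term for its total degree (sum of exponents).
  Term '13x^7y^3' has total degree 7+3 = 10.
  Term '6x^5y^5' has total degree 5+5 = 10.
  Term '11x^5' has total degree 5+0 = 5.
  Term '6y^3' has total degree 0+3 = 3.
  Term '5xy' has total degree 1+1 = 2.
  Term '1x^4' has total degree 4+0 = 4.
The maximum total degree among all terms is 10.

10


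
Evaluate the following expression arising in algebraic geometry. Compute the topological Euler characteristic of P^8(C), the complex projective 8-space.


The complex projective space P^8 has one cell in each even real dimension 0, 2, ..., 16.
The cohomology groups are H^{2k}(P^8) = Z for k = 0,...,8, and 0 otherwise.
Euler characteristic = sum of Betti numbers = 1 per even-dimensional cohomology group.
chi(P^8) = 8 + 1 = 9

9


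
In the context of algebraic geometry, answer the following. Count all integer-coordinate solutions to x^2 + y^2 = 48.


Systematically check integer values of x where x^2 <= 48.
For each valid x, check if 48 - x^2 is a perfect square.
Total integer solutions found: 0

0


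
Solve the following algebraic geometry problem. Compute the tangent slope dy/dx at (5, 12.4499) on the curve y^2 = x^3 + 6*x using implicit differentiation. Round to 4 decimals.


Using implicit differentiation of y^2 = x^3 + 6*x:
2y * dy/dx = 3x^2 + 6
dy/dx = (3x^2 + 6)/(2y)
Numerator: 3*5^2 + 6 = 81
Denominator: 2*12.4499 = 24.8998
dy/dx = 81/24.8998 = 3.2530

3.2530


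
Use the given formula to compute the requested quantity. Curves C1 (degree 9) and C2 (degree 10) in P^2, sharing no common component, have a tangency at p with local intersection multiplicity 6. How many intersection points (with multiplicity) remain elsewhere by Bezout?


By Bezout's theorem, the total intersection number is d1 * d2.
Total = 9 * 10 = 90
Intersection multiplicity at p = 6
Remaining intersections = 90 - 6 = 84

84


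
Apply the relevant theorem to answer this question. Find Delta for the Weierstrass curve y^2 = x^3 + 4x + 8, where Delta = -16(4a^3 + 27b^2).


Compute each component:
4a^3 = 4*4^3 = 4*64 = 256
27b^2 = 27*8^2 = 27*64 = 1728
4a^3 + 27b^2 = 256 + 1728 = 1984
Delta = -16*1984 = -31744

-31744


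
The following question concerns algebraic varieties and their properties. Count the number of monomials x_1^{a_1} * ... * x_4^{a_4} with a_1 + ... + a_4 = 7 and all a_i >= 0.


The number of degree-7 monomials in 4 variables is C(d+n-1, n-1).
= C(7+4-1, 4-1) = C(10, 3)
= 120

120


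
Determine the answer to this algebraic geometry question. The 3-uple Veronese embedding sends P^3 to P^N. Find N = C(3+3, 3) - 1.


The Veronese embedding v_d: P^n -> P^N maps each point to all
degree-d monomials in n+1 homogeneous coordinates.
N = C(n+d, d) - 1
N = C(3+3, 3) - 1
N = C(6, 3) - 1
C(6, 3) = 20
N = 20 - 1 = 19

19


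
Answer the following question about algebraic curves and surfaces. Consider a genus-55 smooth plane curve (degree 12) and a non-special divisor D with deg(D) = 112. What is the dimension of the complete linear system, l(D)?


First, compute the genus of a smooth plane curve of degree 12:
g = (d-1)(d-2)/2 = (12-1)(12-2)/2 = 55
For a non-special divisor D (i.e., h^1(D) = 0), Riemann-Roch gives:
l(D) = deg(D) - g + 1
Since deg(D) = 112 >= 2g - 1 = 109, D is non-special.
l(D) = 112 - 55 + 1 = 58

58


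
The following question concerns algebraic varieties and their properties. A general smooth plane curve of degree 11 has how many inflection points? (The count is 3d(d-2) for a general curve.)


For a general smooth plane curve C of degree d, the inflection points are
the intersection of C with its Hessian curve, which has degree 3(d-2).
By Bezout, the total intersection number is d * 3(d-2) = 11 * 27 = 297.
For a general curve every flex is ordinary, so each contributes
multiplicity 1 to C·Hess(C), and the number of distinct inflection
points is 3d(d-2).
Inflection points = 3*11*(11-2) = 3*11*9 = 297

297


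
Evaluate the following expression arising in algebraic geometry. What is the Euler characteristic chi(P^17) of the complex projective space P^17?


The complex projective space P^17 has one cell in each even real dimension 0, 2, ..., 34.
The cohomology groups are H^{2k}(P^17) = Z for k = 0,...,17, and 0 otherwise.
Euler characteristic = sum of Betti numbers = 1 per even-dimensional cohomology group.
chi(P^17) = 17 + 1 = 18

18


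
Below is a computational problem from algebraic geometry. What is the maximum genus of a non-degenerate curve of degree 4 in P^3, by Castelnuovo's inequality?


Castelnuovo's bound: write d - 1 = m(r-1) + epsilon with 0 <= epsilon < r-1.
d - 1 = 4 - 1 = 3
r - 1 = 3 - 1 = 2
3 = 1*2 + 1, so m = 1, epsilon = 1
pi(d, r) = m(m-1)(r-1)/2 + m*epsilon
= 1*0*2/2 + 1*1
= 0/2 + 1
= 0 + 1 = 1

1


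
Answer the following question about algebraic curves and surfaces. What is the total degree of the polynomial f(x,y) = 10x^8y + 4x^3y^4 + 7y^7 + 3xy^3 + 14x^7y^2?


Examine each term for its total degree (sum of exponents).
  Term '10x^8y' has total degree 8+1 = 9.
  Term '4x^3y^4' has total degree 3+4 = 7.
  Term '7y^7' has total degree 0+7 = 7.
  Term '3xy^3' has total degree 1+3 = 4.
  Term '14x^7y^2' has total degree 7+2 = 9.
The maximum total degree among all terms is 9.

9


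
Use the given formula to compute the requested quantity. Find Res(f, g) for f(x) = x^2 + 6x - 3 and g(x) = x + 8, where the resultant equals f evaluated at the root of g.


For Res(f, x - c), we evaluate f at x = c.
f(-8) = (-8)^2 + 6*(-8) - 3
= 64 - 48 - 3
= 16 - 3 = 13
Res(f, g) = 13

13


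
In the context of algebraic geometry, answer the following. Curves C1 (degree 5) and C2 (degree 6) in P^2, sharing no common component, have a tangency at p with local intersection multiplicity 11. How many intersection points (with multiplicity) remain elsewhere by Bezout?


By Bezout's theorem, the total intersection number is d1 * d2.
Total = 5 * 6 = 30
Intersection multiplicity at p = 11
Remaining intersections = 30 - 11 = 19

19


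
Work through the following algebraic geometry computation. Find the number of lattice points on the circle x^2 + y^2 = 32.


Systematically check integer values of x where x^2 <= 32.
For each valid x, check if 32 - x^2 is a perfect square.
x=4: 32 - 16 = 16, sqrt = 4 (valid)
Total integer solutions found: 4

4


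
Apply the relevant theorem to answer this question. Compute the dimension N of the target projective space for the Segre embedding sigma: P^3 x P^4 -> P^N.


The Segre embedding maps P^m x P^n into P^N via
all products of coordinates from each factor.
N = (m+1)(n+1) - 1
N = (3+1)(4+1) - 1
N = 4*5 - 1
N = 20 - 1 = 19

19


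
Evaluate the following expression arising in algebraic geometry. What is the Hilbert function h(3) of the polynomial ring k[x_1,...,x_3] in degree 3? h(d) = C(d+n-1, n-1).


The Hilbert function for the polynomial ring in 3 variables is:
h(d) = C(d+n-1, n-1)
h(3) = C(3+3-1, 3-1) = C(5, 2)
= 5! / (2! * 3!)
= 10

10


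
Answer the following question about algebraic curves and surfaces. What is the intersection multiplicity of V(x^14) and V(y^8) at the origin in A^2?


The intersection multiplicity of V(x^a) and V(y^b) at the origin is:
I(O; V(x^14), V(y^8)) = dim_k(k[x,y]/(x^14, y^8))
A basis for k[x,y]/(x^14, y^8) is the set of monomials x^i * y^j
where 0 <= i < 14 and 0 <= j < 8.
The number of such monomials is 14 * 8 = 112

112


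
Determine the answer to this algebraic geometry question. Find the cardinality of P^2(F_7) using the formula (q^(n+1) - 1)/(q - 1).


P^2(F_7) has (q^(n+1) - 1)/(q - 1) points.
= 7^2 + 7^1 + 7^0
= 49 + 7 + 1
= 57

57


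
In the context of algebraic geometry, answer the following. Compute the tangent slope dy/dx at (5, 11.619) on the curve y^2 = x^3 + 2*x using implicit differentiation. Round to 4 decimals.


Using implicit differentiation of y^2 = x^3 + 2*x:
2y * dy/dx = 3x^2 + 2
dy/dx = (3x^2 + 2)/(2y)
Numerator: 3*5^2 + 2 = 77
Denominator: 2*11.619 = 23.238
dy/dx = 77/23.238 = 3.3135

3.3135


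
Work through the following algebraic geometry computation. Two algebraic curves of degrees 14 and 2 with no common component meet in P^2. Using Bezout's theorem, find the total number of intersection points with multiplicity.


Bezout's theorem states the intersection count equals the product of degrees.
Intersection count = 14 * 2 = 28

28


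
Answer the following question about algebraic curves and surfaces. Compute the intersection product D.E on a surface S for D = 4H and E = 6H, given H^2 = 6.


Using bilinearity of the intersection pairing on a surface S:
(aH).(bH) = ab * (H.H)
We have H^2 = 6.
D.E = (4H).(6H) = 4*6*6
= 24*6
= 144

144


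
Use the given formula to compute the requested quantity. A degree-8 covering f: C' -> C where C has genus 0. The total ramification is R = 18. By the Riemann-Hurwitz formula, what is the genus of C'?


Riemann-Hurwitz formula: 2g' - 2 = d(2g - 2) + R
Given: d = 8, g = 0, R = 18
2g' - 2 = 8*(2*0 - 2) + 18
2g' - 2 = 8*(-2) + 18
2g' - 2 = -16 + 18 = 2
2g' = 4
g' = 2

2


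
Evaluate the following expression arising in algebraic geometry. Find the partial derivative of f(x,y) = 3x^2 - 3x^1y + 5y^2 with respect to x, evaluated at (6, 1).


df/dx = 2*3*x^1 + 1*(-3)*x^0*y
At (6,1): 2*3*6^1 + 1*(-3)*6^0*1
= 36 - 3
= 33

33


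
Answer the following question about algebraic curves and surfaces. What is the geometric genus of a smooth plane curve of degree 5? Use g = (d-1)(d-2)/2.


Using the genus formula for smooth plane curves:
g = (d-1)(d-2)/2
g = (5-1)(5-2)/2
g = 4*3/2
g = 12/2 = 6

6


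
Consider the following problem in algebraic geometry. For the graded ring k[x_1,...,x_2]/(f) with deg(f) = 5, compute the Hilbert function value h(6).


For R = k[x_1,...,x_n]/(f) with f homogeneous of degree e:
The Hilbert series is (1 - t^e)/(1 - t)^n.
So h(d) = C(d+n-1, n-1) - C(d-e+n-1, n-1) for d >= e.
With n=2, e=5, d=6:
C(6+2-1, 2-1) = C(7, 1) = 7
C(6-5+2-1, 2-1) = C(2, 1) = 2
h(6) = 7 - 2 = 5

5


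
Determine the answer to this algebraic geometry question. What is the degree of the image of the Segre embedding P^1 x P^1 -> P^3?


The degree of the Segre variety P^1 x P^1 is C(m+n, m).
= C(2, 1)
= 2

2


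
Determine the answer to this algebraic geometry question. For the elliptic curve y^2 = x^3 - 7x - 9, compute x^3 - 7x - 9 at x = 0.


Compute x^3 - 7x - 9 at x = 0:
x^3 = 0^3 = 0
(-7)*x = (-7)*0 = 0
Sum: 0 + 0 - 9 = -9

-9


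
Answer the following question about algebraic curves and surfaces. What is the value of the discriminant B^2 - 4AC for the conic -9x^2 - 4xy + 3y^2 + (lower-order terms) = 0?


The discriminant of a conic Ax^2 + Bxy + Cy^2 + ... = 0 is B^2 - 4AC.
B^2 = (-4)^2 = 16
4AC = 4*(-9)*3 = -108
Discriminant = 16 + 108 = 124

124


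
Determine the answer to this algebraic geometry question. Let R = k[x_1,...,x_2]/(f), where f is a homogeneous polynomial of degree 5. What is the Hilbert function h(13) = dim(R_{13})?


For R = k[x_1,...,x_n]/(f) with f homogeneous of degree e:
The Hilbert series is (1 - t^e)/(1 - t)^n.
So h(d) = C(d+n-1, n-1) - C(d-e+n-1, n-1) for d >= e.
With n=2, e=5, d=13:
C(13+2-1, 2-1) = C(14, 1) = 14
C(13-5+2-1, 2-1) = C(9, 1) = 9
h(13) = 14 - 9 = 5

5


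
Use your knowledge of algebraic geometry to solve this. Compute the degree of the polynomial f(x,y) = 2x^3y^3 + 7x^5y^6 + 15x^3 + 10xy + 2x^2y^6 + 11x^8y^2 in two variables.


Examine each term for its total degree (sum of exponents).
  Term '2x^3y^3' has total degree 3+3 = 6.
  Term '7x^5y^6' has total degree 5+6 = 11.
  Term '15x^3' has total degree 3+0 = 3.
  Term '10xy' has total degree 1+1 = 2.
  Term '2x^2y^6' has total degree 2+6 = 8.
  Term '11x^8y^2' has total degree 8+2 = 10.
The maximum total degree among all terms is 11.

11
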